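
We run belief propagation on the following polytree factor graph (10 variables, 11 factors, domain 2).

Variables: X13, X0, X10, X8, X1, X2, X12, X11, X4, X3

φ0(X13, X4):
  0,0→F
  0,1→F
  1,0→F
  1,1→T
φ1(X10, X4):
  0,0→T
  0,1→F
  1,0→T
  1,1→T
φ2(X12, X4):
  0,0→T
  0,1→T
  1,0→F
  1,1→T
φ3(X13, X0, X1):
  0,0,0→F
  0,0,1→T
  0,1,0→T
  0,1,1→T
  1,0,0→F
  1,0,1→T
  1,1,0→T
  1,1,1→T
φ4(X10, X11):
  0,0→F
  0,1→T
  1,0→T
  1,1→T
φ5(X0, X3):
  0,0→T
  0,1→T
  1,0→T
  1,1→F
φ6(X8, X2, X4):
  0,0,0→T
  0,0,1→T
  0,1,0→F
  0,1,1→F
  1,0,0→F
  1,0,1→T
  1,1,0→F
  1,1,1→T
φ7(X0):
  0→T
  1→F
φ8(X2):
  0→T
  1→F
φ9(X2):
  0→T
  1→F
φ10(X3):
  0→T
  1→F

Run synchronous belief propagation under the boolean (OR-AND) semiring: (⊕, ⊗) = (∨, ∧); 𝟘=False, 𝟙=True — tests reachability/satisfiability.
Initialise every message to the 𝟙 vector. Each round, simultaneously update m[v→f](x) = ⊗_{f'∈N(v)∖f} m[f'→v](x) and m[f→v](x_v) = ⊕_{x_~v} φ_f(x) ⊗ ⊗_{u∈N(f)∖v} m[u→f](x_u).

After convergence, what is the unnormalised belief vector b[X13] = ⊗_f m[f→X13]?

b[X13] = [F, T]

init: all messages = 𝟙 over 2 values
r1 m[φ0→X13] = [F, T]
r1 m[φ0→X4] = [F, T]
r1 m[φ1→X10] = [T, T]
r1 m[φ1→X4] = [T, T]
r1 m[φ2→X12] = [T, T]
r1 m[φ2→X4] = [T, T]
r1 m[φ3→X13] = [T, T]
r1 m[φ3→X0] = [T, T]
r1 m[φ3→X1] = [T, T]
r1 m[φ4→X10] = [T, T]
r1 m[φ4→X11] = [T, T]
r1 m[φ5→X0] = [T, T]
r1 m[φ5→X3] = [T, T]
r1 m[φ6→X8] = [T, T]
r1 m[φ6→X2] = [T, T]
r1 m[φ6→X4] = [T, T]
r1 m[φ7→X0] = [T, F]
r1 m[φ8→X2] = [T, F]
r1 m[φ9→X2] = [T, F]
r1 m[φ10→X3] = [T, F]
r1 m[X13→φ0] = [T, T]
r1 m[X13→φ3] = [T, T]
r1 m[X0→φ3] = [T, T]
r1 m[X0→φ5] = [T, T]
r1 m[X0→φ7] = [T, T]
r1 m[X10→φ1] = [T, T]
r1 m[X10→φ4] = [T, T]
r1 m[X8→φ6] = [T, T]
r1 m[X1→φ3] = [T, T]
r1 m[X2→φ6] = [T, T]
r1 m[X2→φ8] = [T, T]
r1 m[X2→φ9] = [T, T]
r1 m[X12→φ2] = [T, T]
r1 m[X11→φ4] = [T, T]
r1 m[X4→φ0] = [T, T]
r1 m[X4→φ1] = [T, T]
r1 m[X4→φ2] = [T, T]
r1 m[X4→φ6] = [T, T]
r1 m[X3→φ5] = [T, T]
r1 m[X3→φ10] = [T, T]
r2 m[φ0→X13] = [F, T]
r2 m[φ0→X4] = [F, T]
r2 m[φ1→X10] = [T, T]
r2 m[φ1→X4] = [T, T]
r2 m[φ2→X12] = [T, T]
r2 m[φ2→X4] = [T, T]
r2 m[φ3→X13] = [T, T]
r2 m[φ3→X0] = [T, T]
r2 m[φ3→X1] = [T, T]
r2 m[φ4→X10] = [T, T]
r2 m[φ4→X11] = [T, T]
r2 m[φ5→X0] = [T, T]
r2 m[φ5→X3] = [T, T]
r2 m[φ6→X8] = [T, T]
r2 m[φ6→X2] = [T, T]
r2 m[φ6→X4] = [T, T]
r2 m[φ7→X0] = [T, F]
r2 m[φ8→X2] = [T, F]
r2 m[φ9→X2] = [T, F]
r2 m[φ10→X3] = [T, F]
r2 m[X13→φ0] = [T, T]
r2 m[X13→φ3] = [F, T]
r2 m[X0→φ3] = [T, F]
r2 m[X0→φ5] = [T, F]
r2 m[X0→φ7] = [T, T]
r2 m[X10→φ1] = [T, T]
r2 m[X10→φ4] = [T, T]
r2 m[X8→φ6] = [T, T]
r2 m[X1→φ3] = [T, T]
r2 m[X2→φ6] = [T, F]
r2 m[X2→φ8] = [T, F]
r2 m[X2→φ9] = [T, F]
r2 m[X12→φ2] = [T, T]
r2 m[X11→φ4] = [T, T]
r2 m[X4→φ0] = [T, T]
r2 m[X4→φ1] = [F, T]
r2 m[X4→φ2] = [F, T]
r2 m[X4→φ6] = [F, T]
r2 m[X3→φ5] = [T, F]
r2 m[X3→φ10] = [T, T]
r3 m[φ0→X13] = [F, T]
r3 m[φ0→X4] = [F, T]
r3 m[φ1→X10] = [F, T]
r3 m[φ1→X4] = [T, T]
r3 m[φ2→X12] = [T, T]
r3 m[φ2→X4] = [T, T]
r3 m[φ3→X13] = [T, T]
r3 m[φ3→X0] = [T, T]
r3 m[φ3→X1] = [F, T]
r3 m[φ4→X10] = [T, T]
r3 m[φ4→X11] = [T, T]
r3 m[φ5→X0] = [T, T]
r3 m[φ5→X3] = [T, T]
r3 m[φ6→X8] = [T, T]
r3 m[φ6→X2] = [T, T]
r3 m[φ6→X4] = [T, T]
r3 m[φ7→X0] = [T, F]
r3 m[φ8→X2] = [T, F]
r3 m[φ9→X2] = [T, F]
r3 m[φ10→X3] = [T, F]
r3 m[X13→φ0] = [T, T]
r3 m[X13→φ3] = [F, T]
r3 m[X0→φ3] = [T, F]
r3 m[X0→φ5] = [T, F]
r3 m[X0→φ7] = [T, T]
r3 m[X10→φ1] = [T, T]
r3 m[X10→φ4] = [T, T]
r3 m[X8→φ6] = [T, T]
r3 m[X1→φ3] = [T, T]
r3 m[X2→φ6] = [T, F]
r3 m[X2→φ8] = [T, F]
r3 m[X2→φ9] = [T, F]
r3 m[X12→φ2] = [T, T]
r3 m[X11→φ4] = [T, T]
r3 m[X4→φ0] = [T, T]
r3 m[X4→φ1] = [F, T]
r3 m[X4→φ2] = [F, T]
r3 m[X4→φ6] = [F, T]
r3 m[X3→φ5] = [T, F]
r3 m[X3→φ10] = [T, T]
r4 m[φ0→X13] = [F, T]
r4 m[φ0→X4] = [F, T]
r4 m[φ1→X10] = [F, T]
r4 m[φ1→X4] = [T, T]
r4 m[φ2→X12] = [T, T]
r4 m[φ2→X4] = [T, T]
r4 m[φ3→X13] = [T, T]
r4 m[φ3→X0] = [T, T]
r4 m[φ3→X1] = [F, T]
r4 m[φ4→X10] = [T, T]
r4 m[φ4→X11] = [T, T]
r4 m[φ5→X0] = [T, T]
r4 m[φ5→X3] = [T, T]
r4 m[φ6→X8] = [T, T]
r4 m[φ6→X2] = [T, T]
r4 m[φ6→X4] = [T, T]
r4 m[φ7→X0] = [T, F]
r4 m[φ8→X2] = [T, F]
r4 m[φ9→X2] = [T, F]
r4 m[φ10→X3] = [T, F]
r4 m[X13→φ0] = [T, T]
r4 m[X13→φ3] = [F, T]
r4 m[X0→φ3] = [T, F]
r4 m[X0→φ5] = [T, F]
r4 m[X0→φ7] = [T, T]
r4 m[X10→φ1] = [T, T]
r4 m[X10→φ4] = [F, T]
r4 m[X8→φ6] = [T, T]
r4 m[X1→φ3] = [T, T]
r4 m[X2→φ6] = [T, F]
r4 m[X2→φ8] = [T, F]
r4 m[X2→φ9] = [T, F]
r4 m[X12→φ2] = [T, T]
r4 m[X11→φ4] = [T, T]
r4 m[X4→φ0] = [T, T]
r4 m[X4→φ1] = [F, T]
r4 m[X4→φ2] = [F, T]
r4 m[X4→φ6] = [F, T]
r4 m[X3→φ5] = [T, F]
r4 m[X3→φ10] = [T, T]
r5 m[φ0→X13] = [F, T]
r5 m[φ0→X4] = [F, T]
r5 m[φ1→X10] = [F, T]
r5 m[φ1→X4] = [T, T]
r5 m[φ2→X12] = [T, T]
r5 m[φ2→X4] = [T, T]
r5 m[φ3→X13] = [T, T]
r5 m[φ3→X0] = [T, T]
r5 m[φ3→X1] = [F, T]
r5 m[φ4→X10] = [T, T]
r5 m[φ4→X11] = [T, T]
r5 m[φ5→X0] = [T, T]
r5 m[φ5→X3] = [T, T]
r5 m[φ6→X8] = [T, T]
r5 m[φ6→X2] = [T, T]
r5 m[φ6→X4] = [T, T]
r5 m[φ7→X0] = [T, F]
r5 m[φ8→X2] = [T, F]
r5 m[φ9→X2] = [T, F]
r5 m[φ10→X3] = [T, F]
r5 m[X13→φ0] = [T, T]
r5 m[X13→φ3] = [F, T]
r5 m[X0→φ3] = [T, F]
r5 m[X0→φ5] = [T, F]
r5 m[X0→φ7] = [T, T]
r5 m[X10→φ1] = [T, T]
r5 m[X10→φ4] = [F, T]
r5 m[X8→φ6] = [T, T]
r5 m[X1→φ3] = [T, T]
r5 m[X2→φ6] = [T, F]
r5 m[X2→φ8] = [T, F]
r5 m[X2→φ9] = [T, F]
r5 m[X12→φ2] = [T, T]
r5 m[X11→φ4] = [T, T]
r5 m[X4→φ0] = [T, T]
r5 m[X4→φ1] = [F, T]
r5 m[X4→φ2] = [F, T]
r5 m[X4→φ6] = [F, T]
r5 m[X3→φ5] = [T, F]
r5 m[X3→φ10] = [T, T]
fixed point reached at round 5
b[X13] = ⊗ incoming = [F, T]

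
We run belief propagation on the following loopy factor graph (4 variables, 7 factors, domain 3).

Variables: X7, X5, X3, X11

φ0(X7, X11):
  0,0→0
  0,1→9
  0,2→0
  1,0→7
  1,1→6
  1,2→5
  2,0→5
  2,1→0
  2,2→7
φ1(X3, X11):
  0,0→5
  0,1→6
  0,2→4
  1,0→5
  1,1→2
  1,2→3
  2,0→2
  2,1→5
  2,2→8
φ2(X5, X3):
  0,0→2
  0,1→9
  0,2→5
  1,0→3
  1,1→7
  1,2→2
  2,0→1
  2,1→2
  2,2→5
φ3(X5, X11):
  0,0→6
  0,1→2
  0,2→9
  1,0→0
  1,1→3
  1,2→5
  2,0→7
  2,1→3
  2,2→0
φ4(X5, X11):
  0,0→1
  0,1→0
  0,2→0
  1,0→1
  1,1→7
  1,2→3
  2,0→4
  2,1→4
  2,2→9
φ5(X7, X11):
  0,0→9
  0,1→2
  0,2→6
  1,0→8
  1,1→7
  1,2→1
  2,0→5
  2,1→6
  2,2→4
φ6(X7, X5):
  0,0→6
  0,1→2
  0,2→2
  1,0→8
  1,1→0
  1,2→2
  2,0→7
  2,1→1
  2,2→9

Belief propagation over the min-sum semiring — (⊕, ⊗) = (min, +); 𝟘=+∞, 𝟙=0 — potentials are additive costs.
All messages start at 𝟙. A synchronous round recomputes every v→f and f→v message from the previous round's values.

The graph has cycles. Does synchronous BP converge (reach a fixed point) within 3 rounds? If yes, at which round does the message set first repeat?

NOT CONVERGED within 3 rounds

init: all messages = 𝟙 over 3 values
r1 m[φ0→X7] = [0, 5, 0]
r1 m[φ0→X11] = [0, 0, 0]
r1 m[φ1→X3] = [4, 2, 2]
r1 m[φ1→X11] = [2, 2, 3]
r1 m[φ2→X5] = [2, 2, 1]
r1 m[φ2→X3] = [1, 2, 2]
r1 m[φ3→X5] = [2, 0, 0]
r1 m[φ3→X11] = [0, 2, 0]
r1 m[φ4→X5] = [0, 1, 4]
r1 m[φ4→X11] = [1, 0, 0]
r1 m[φ5→X7] = [2, 1, 4]
r1 m[φ5→X11] = [5, 2, 1]
r1 m[φ6→X7] = [2, 0, 1]
r1 m[φ6→X5] = [6, 0, 2]
r1 m[X7→φ0] = [0, 0, 0]
r1 m[X7→φ5] = [0, 0, 0]
r1 m[X7→φ6] = [0, 0, 0]
r1 m[X5→φ2] = [0, 0, 0]
r1 m[X5→φ3] = [0, 0, 0]
r1 m[X5→φ4] = [0, 0, 0]
r1 m[X5→φ6] = [0, 0, 0]
r1 m[X3→φ1] = [0, 0, 0]
r1 m[X3→φ2] = [0, 0, 0]
r1 m[X11→φ0] = [0, 0, 0]
r1 m[X11→φ1] = [0, 0, 0]
r1 m[X11→φ3] = [0, 0, 0]
r1 m[X11→φ4] = [0, 0, 0]
r1 m[X11→φ5] = [0, 0, 0]
r2 m[φ0→X7] = [0, 5, 0]
r2 m[φ0→X11] = [0, 0, 0]
r2 m[φ1→X3] = [4, 2, 2]
r2 m[φ1→X11] = [2, 2, 3]
r2 m[φ2→X5] = [2, 2, 1]
r2 m[φ2→X3] = [1, 2, 2]
r2 m[φ3→X5] = [2, 0, 0]
r2 m[φ3→X11] = [0, 2, 0]
r2 m[φ4→X5] = [0, 1, 4]
r2 m[φ4→X11] = [1, 0, 0]
r2 m[φ5→X7] = [2, 1, 4]
r2 m[φ5→X11] = [5, 2, 1]
r2 m[φ6→X7] = [2, 0, 1]
r2 m[φ6→X5] = [6, 0, 2]
r2 m[X7→φ0] = [4, 1, 5]
r2 m[X7→φ5] = [2, 5, 1]
r2 m[X7→φ6] = [2, 6, 4]
r2 m[X5→φ2] = [8, 1, 6]
r2 m[X5→φ3] = [8, 3, 7]
r2 m[X5→φ4] = [10, 2, 3]
r2 m[X5→φ6] = [4, 3, 5]
r2 m[X3→φ1] = [1, 2, 2]
r2 m[X3→φ2] = [4, 2, 2]
r2 m[X11→φ0] = [8, 6, 4]
r2 m[X11→φ1] = [6, 4, 1]
r2 m[X11→φ3] = [8, 4, 4]
r2 m[X11→φ4] = [7, 6, 4]
r2 m[X11→φ5] = [3, 4, 3]
r3 m[φ0→X7] = [4, 9, 6]
r3 m[φ0→X11] = [4, 5, 4]
r3 m[φ1→X3] = [5, 4, 8]
r3 m[φ1→X11] = [4, 4, 5]
r3 m[φ2→X5] = [6, 4, 4]
r3 m[φ2→X3] = [4, 8, 3]
r3 m[φ3→X5] = [6, 7, 4]
r3 m[φ3→X11] = [3, 6, 7]
r3 m[φ4→X5] = [4, 7, 10]
r3 m[φ4→X11] = [3, 7, 5]
r3 m[φ5→X7] = [6, 4, 7]
r3 m[φ5→X11] = [6, 4, 5]
r3 m[φ6→X7] = [5, 3, 4]
r3 m[φ6→X5] = [8, 4, 4]
r3 m[X7→φ0] = [4, 1, 5]
r3 m[X7→φ5] = [2, 5, 1]
r3 m[X7→φ6] = [2, 6, 4]
r3 m[X5→φ2] = [8, 1, 6]
r3 m[X5→φ3] = [8, 3, 7]
r3 m[X5→φ4] = [10, 2, 3]
r3 m[X5→φ6] = [4, 3, 5]
r3 m[X3→φ1] = [1, 2, 2]
r3 m[X3→φ2] = [4, 2, 2]
r3 m[X11→φ0] = [8, 6, 4]
r3 m[X11→φ1] = [6, 4, 1]
r3 m[X11→φ3] = [8, 4, 4]
r3 m[X11→φ4] = [7, 6, 4]
r3 m[X11→φ5] = [3, 4, 3]
no fixed point within 3 rounds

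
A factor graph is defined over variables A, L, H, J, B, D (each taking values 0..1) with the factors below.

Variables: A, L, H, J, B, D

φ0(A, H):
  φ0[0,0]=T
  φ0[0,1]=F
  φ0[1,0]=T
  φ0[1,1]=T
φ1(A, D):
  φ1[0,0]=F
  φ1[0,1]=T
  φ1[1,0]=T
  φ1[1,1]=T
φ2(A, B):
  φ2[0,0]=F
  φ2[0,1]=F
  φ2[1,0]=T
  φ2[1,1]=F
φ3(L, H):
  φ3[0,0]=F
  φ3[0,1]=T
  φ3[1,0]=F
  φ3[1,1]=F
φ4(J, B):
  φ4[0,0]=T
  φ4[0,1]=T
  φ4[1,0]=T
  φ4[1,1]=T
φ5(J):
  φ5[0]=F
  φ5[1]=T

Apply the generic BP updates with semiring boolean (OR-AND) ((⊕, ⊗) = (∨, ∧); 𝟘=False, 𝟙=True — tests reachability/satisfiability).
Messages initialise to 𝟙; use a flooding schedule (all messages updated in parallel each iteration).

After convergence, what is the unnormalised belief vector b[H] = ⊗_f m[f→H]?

init: all messages = 𝟙 over 2 values
r1 m[φ0→A] = [T, T]
r1 m[φ0→H] = [T, T]
r1 m[φ1→A] = [T, T]
r1 m[φ1→D] = [T, T]
r1 m[φ2→A] = [F, T]
r1 m[φ2→B] = [T, F]
r1 m[φ3→L] = [T, F]
r1 m[φ3→H] = [F, T]
r1 m[φ4→J] = [T, T]
r1 m[φ4→B] = [T, T]
r1 m[φ5→J] = [F, T]
r1 m[A→φ0] = [T, T]
r1 m[A→φ1] = [T, T]
r1 m[A→φ2] = [T, T]
r1 m[L→φ3] = [T, T]
r1 m[H→φ0] = [T, T]
r1 m[H→φ3] = [T, T]
r1 m[J→φ4] = [T, T]
r1 m[J→φ5] = [T, T]
r1 m[B→φ2] = [T, T]
r1 m[B→φ4] = [T, T]
r1 m[D→φ1] = [T, T]
r2 m[φ0→A] = [T, T]
r2 m[φ0→H] = [T, T]
r2 m[φ1→A] = [T, T]
r2 m[φ1→D] = [T, T]
r2 m[φ2→A] = [F, T]
r2 m[φ2→B] = [T, F]
r2 m[φ3→L] = [T, F]
r2 m[φ3→H] = [F, T]
r2 m[φ4→J] = [T, T]
r2 m[φ4→B] = [T, T]
r2 m[φ5→J] = [F, T]
r2 m[A→φ0] = [F, T]
r2 m[A→φ1] = [F, T]
r2 m[A→φ2] = [T, T]
r2 m[L→φ3] = [T, T]
r2 m[H→φ0] = [F, T]
r2 m[H→φ3] = [T, T]
r2 m[J→φ4] = [F, T]
r2 m[J→φ5] = [T, T]
r2 m[B→φ2] = [T, T]
r2 m[B→φ4] = [T, F]
r2 m[D→φ1] = [T, T]
r3 m[φ0→A] = [F, T]
r3 m[φ0→H] = [T, T]
r3 m[φ1→A] = [T, T]
r3 m[φ1→D] = [T, T]
r3 m[φ2→A] = [F, T]
r3 m[φ2→B] = [T, F]
r3 m[φ3→L] = [T, F]
r3 m[φ3→H] = [F, T]
r3 m[φ4→J] = [T, T]
r3 m[φ4→B] = [T, T]
r3 m[φ5→J] = [F, T]
r3 m[A→φ0] = [F, T]
r3 m[A→φ1] = [F, T]
r3 m[A→φ2] = [T, T]
r3 m[L→φ3] = [T, T]
r3 m[H→φ0] = [F, T]
r3 m[H→φ3] = [T, T]
r3 m[J→φ4] = [F, T]
r3 m[J→φ5] = [T, T]
r3 m[B→φ2] = [T, T]
r3 m[B→φ4] = [T, F]
r3 m[D→φ1] = [T, T]
r4 m[φ0→A] = [F, T]
r4 m[φ0→H] = [T, T]
r4 m[φ1→A] = [T, T]
r4 m[φ1→D] = [T, T]
r4 m[φ2→A] = [F, T]
r4 m[φ2→B] = [T, F]
r4 m[φ3→L] = [T, F]
r4 m[φ3→H] = [F, T]
r4 m[φ4→J] = [T, T]
r4 m[φ4→B] = [T, T]
r4 m[φ5→J] = [F, T]
r4 m[A→φ0] = [F, T]
r4 m[A→φ1] = [F, T]
r4 m[A→φ2] = [F, T]
r4 m[L→φ3] = [T, T]
r4 m[H→φ0] = [F, T]
r4 m[H→φ3] = [T, T]
r4 m[J→φ4] = [F, T]
r4 m[J→φ5] = [T, T]
r4 m[B→φ2] = [T, T]
r4 m[B→φ4] = [T, F]
r4 m[D→φ1] = [T, T]
r5 m[φ0→A] = [F, T]
r5 m[φ0→H] = [T, T]
r5 m[φ1→A] = [T, T]
r5 m[φ1→D] = [T, T]
r5 m[φ2→A] = [F, T]
r5 m[φ2→B] = [T, F]
r5 m[φ3→L] = [T, F]
r5 m[φ3→H] = [F, T]
r5 m[φ4→J] = [T, T]
r5 m[φ4→B] = [T, T]
r5 m[φ5→J] = [F, T]
r5 m[A→φ0] = [F, T]
r5 m[A→φ1] = [F, T]
r5 m[A→φ2] = [F, T]
r5 m[L→φ3] = [T, T]
r5 m[H→φ0] = [F, T]
r5 m[H→φ3] = [T, T]
r5 m[J→φ4] = [F, T]
r5 m[J→φ5] = [T, T]
r5 m[B→φ2] = [T, T]
r5 m[B→φ4] = [T, F]
r5 m[D→φ1] = [T, T]
fixed point reached at round 5
b[H] = ⊗ incoming = [F, T]

b[H] = [F, T]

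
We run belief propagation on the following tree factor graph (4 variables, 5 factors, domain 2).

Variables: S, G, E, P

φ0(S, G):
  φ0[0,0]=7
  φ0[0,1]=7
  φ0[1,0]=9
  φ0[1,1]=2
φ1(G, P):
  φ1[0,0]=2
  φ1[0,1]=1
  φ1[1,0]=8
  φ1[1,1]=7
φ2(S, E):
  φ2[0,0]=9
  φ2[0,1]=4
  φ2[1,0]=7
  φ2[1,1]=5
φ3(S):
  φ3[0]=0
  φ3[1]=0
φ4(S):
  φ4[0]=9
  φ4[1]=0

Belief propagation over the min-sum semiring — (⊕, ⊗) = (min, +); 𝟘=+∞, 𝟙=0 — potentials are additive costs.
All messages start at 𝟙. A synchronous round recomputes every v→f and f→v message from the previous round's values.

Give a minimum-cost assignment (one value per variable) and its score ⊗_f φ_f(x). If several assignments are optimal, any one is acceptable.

init: all messages = 𝟙 over 2 values
r1 m[φ0→S] = [7, 2]
r1 m[φ0→G] = [7, 2]
r1 m[φ1→G] = [1, 7]
r1 m[φ1→P] = [2, 1]
r1 m[φ2→S] = [4, 5]
r1 m[φ2→E] = [7, 4]
r1 m[φ3→S] = [0, 0]
r1 m[φ4→S] = [9, 0]
r1 m[S→φ0] = [0, 0]
r1 m[S→φ2] = [0, 0]
r1 m[S→φ3] = [0, 0]
r1 m[S→φ4] = [0, 0]
r1 m[G→φ0] = [0, 0]
r1 m[G→φ1] = [0, 0]
r1 m[E→φ2] = [0, 0]
r1 m[P→φ1] = [0, 0]
r2 m[φ0→S] = [7, 2]
r2 m[φ0→G] = [7, 2]
r2 m[φ1→G] = [1, 7]
r2 m[φ1→P] = [2, 1]
r2 m[φ2→S] = [4, 5]
r2 m[φ2→E] = [7, 4]
r2 m[φ3→S] = [0, 0]
r2 m[φ4→S] = [9, 0]
r2 m[S→φ0] = [13, 5]
r2 m[S→φ2] = [16, 2]
r2 m[S→φ3] = [20, 7]
r2 m[S→φ4] = [11, 7]
r2 m[G→φ0] = [1, 7]
r2 m[G→φ1] = [7, 2]
r2 m[E→φ2] = [0, 0]
r2 m[P→φ1] = [0, 0]
r3 m[φ0→S] = [8, 9]
r3 m[φ0→G] = [14, 7]
r3 m[φ1→G] = [1, 7]
r3 m[φ1→P] = [9, 8]
r3 m[φ2→S] = [4, 5]
r3 m[φ2→E] = [9, 7]
r3 m[φ3→S] = [0, 0]
r3 m[φ4→S] = [9, 0]
r3 m[S→φ0] = [13, 5]
r3 m[S→φ2] = [16, 2]
r3 m[S→φ3] = [20, 7]
r3 m[S→φ4] = [11, 7]
r3 m[G→φ0] = [1, 7]
r3 m[G→φ1] = [7, 2]
r3 m[E→φ2] = [0, 0]
r3 m[P→φ1] = [0, 0]
r4 m[φ0→S] = [8, 9]
r4 m[φ0→G] = [14, 7]
r4 m[φ1→G] = [1, 7]
r4 m[φ1→P] = [9, 8]
r4 m[φ2→S] = [4, 5]
r4 m[φ2→E] = [9, 7]
r4 m[φ3→S] = [0, 0]
r4 m[φ4→S] = [9, 0]
r4 m[S→φ0] = [13, 5]
r4 m[S→φ2] = [17, 9]
r4 m[S→φ3] = [21, 14]
r4 m[S→φ4] = [12, 14]
r4 m[G→φ0] = [1, 7]
r4 m[G→φ1] = [14, 7]
r4 m[E→φ2] = [0, 0]
r4 m[P→φ1] = [0, 0]
r5 m[φ0→S] = [8, 9]
r5 m[φ0→G] = [14, 7]
r5 m[φ1→G] = [1, 7]
r5 m[φ1→P] = [15, 14]
r5 m[φ2→S] = [4, 5]
r5 m[φ2→E] = [16, 14]
r5 m[φ3→S] = [0, 0]
r5 m[φ4→S] = [9, 0]
r5 m[S→φ0] = [13, 5]
r5 m[S→φ2] = [17, 9]
r5 m[S→φ3] = [21, 14]
r5 m[S→φ4] = [12, 14]
r5 m[G→φ0] = [1, 7]
r5 m[G→φ1] = [14, 7]
r5 m[E→φ2] = [0, 0]
r5 m[P→φ1] = [0, 0]
r6 m[φ0→S] = [8, 9]
r6 m[φ0→G] = [14, 7]
r6 m[φ1→G] = [1, 7]
r6 m[φ1→P] = [15, 14]
r6 m[φ2→S] = [4, 5]
r6 m[φ2→E] = [16, 14]
r6 m[φ3→S] = [0, 0]
r6 m[φ4→S] = [9, 0]
r6 m[S→φ0] = [13, 5]
r6 m[S→φ2] = [17, 9]
r6 m[S→φ3] = [21, 14]
r6 m[S→φ4] = [12, 14]
r6 m[G→φ0] = [1, 7]
r6 m[G→φ1] = [14, 7]
r6 m[E→φ2] = [0, 0]
r6 m[P→φ1] = [0, 0]
fixed point reached at round 6
traceback from S: (S=1, G=1, E=1, P=1), score=14

assignment: (S=1, G=1, E=1, P=1); score = 14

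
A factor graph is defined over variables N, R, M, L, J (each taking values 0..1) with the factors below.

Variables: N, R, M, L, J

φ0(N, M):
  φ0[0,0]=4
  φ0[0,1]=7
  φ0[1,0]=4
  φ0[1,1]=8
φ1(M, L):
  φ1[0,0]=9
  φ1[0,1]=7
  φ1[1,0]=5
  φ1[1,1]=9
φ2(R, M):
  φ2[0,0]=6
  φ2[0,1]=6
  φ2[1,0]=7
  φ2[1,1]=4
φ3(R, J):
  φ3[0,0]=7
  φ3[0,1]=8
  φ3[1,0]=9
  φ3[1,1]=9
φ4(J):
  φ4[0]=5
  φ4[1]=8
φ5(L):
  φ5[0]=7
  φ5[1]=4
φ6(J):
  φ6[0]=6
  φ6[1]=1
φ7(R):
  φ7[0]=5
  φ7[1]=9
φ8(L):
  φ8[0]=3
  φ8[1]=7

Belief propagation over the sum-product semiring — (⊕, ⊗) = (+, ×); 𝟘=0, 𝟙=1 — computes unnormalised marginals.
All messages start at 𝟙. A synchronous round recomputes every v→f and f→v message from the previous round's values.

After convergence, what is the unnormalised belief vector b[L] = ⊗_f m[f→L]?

b[L] = [77344092, 124284048]

init: all messages = 𝟙 over 2 values
r1 m[φ0→N] = [11, 12]
r1 m[φ0→M] = [8, 15]
r1 m[φ1→M] = [16, 14]
r1 m[φ1→L] = [14, 16]
r1 m[φ2→R] = [12, 11]
r1 m[φ2→M] = [13, 10]
r1 m[φ3→R] = [15, 18]
r1 m[φ3→J] = [16, 17]
r1 m[φ4→J] = [5, 8]
r1 m[φ5→L] = [7, 4]
r1 m[φ6→J] = [6, 1]
r1 m[φ7→R] = [5, 9]
r1 m[φ8→L] = [3, 7]
r1 m[N→φ0] = [1, 1]
r1 m[R→φ2] = [1, 1]
r1 m[R→φ3] = [1, 1]
r1 m[R→φ7] = [1, 1]
r1 m[M→φ0] = [1, 1]
r1 m[M→φ1] = [1, 1]
r1 m[M→φ2] = [1, 1]
r1 m[L→φ1] = [1, 1]
r1 m[L→φ5] = [1, 1]
r1 m[L→φ8] = [1, 1]
r1 m[J→φ3] = [1, 1]
r1 m[J→φ4] = [1, 1]
r1 m[J→φ6] = [1, 1]
r2 m[φ0→N] = [11, 12]
r2 m[φ0→M] = [8, 15]
r2 m[φ1→M] = [16, 14]
r2 m[φ1→L] = [14, 16]
r2 m[φ2→R] = [12, 11]
r2 m[φ2→M] = [13, 10]
r2 m[φ3→R] = [15, 18]
r2 m[φ3→J] = [16, 17]
r2 m[φ4→J] = [5, 8]
r2 m[φ5→L] = [7, 4]
r2 m[φ6→J] = [6, 1]
r2 m[φ7→R] = [5, 9]
r2 m[φ8→L] = [3, 7]
r2 m[N→φ0] = [1, 1]
r2 m[R→φ2] = [75, 162]
r2 m[R→φ3] = [60, 99]
r2 m[R→φ7] = [180, 198]
r2 m[M→φ0] = [208, 140]
r2 m[M→φ1] = [104, 150]
r2 m[M→φ2] = [128, 210]
r2 m[L→φ1] = [21, 28]
r2 m[L→φ5] = [42, 112]
r2 m[L→φ8] = [98, 64]
r2 m[J→φ3] = [30, 8]
r2 m[J→φ4] = [96, 17]
r2 m[J→φ6] = [80, 136]
r3 m[φ0→N] = [1812, 1952]
r3 m[φ0→M] = [8, 15]
r3 m[φ1→M] = [385, 357]
r3 m[φ1→L] = [1686, 2078]
r3 m[φ2→R] = [2028, 1736]
r3 m[φ2→M] = [1584, 1098]
r3 m[φ3→R] = [274, 342]
r3 m[φ3→J] = [1311, 1371]
r3 m[φ4→J] = [5, 8]
r3 m[φ5→L] = [7, 4]
r3 m[φ6→J] = [6, 1]
r3 m[φ7→R] = [5, 9]
r3 m[φ8→L] = [3, 7]
r3 m[N→φ0] = [1, 1]
r3 m[R→φ2] = [75, 162]
r3 m[R→φ3] = [60, 99]
r3 m[R→φ7] = [180, 198]
r3 m[M→φ0] = [208, 140]
r3 m[M→φ1] = [104, 150]
r3 m[M→φ2] = [128, 210]
r3 m[L→φ1] = [21, 28]
r3 m[L→φ5] = [42, 112]
r3 m[L→φ8] = [98, 64]
r3 m[J→φ3] = [30, 8]
r3 m[J→φ4] = [96, 17]
r3 m[J→φ6] = [80, 136]
r4 m[φ0→N] = [1812, 1952]
r4 m[φ0→M] = [8, 15]
r4 m[φ1→M] = [385, 357]
r4 m[φ1→L] = [1686, 2078]
r4 m[φ2→R] = [2028, 1736]
r4 m[φ2→M] = [1584, 1098]
r4 m[φ3→R] = [274, 342]
r4 m[φ3→J] = [1311, 1371]
r4 m[φ4→J] = [5, 8]
r4 m[φ5→L] = [7, 4]
r4 m[φ6→J] = [6, 1]
r4 m[φ7→R] = [5, 9]
r4 m[φ8→L] = [3, 7]
r4 m[N→φ0] = [1, 1]
r4 m[R→φ2] = [1370, 3078]
r4 m[R→φ3] = [10140, 15624]
r4 m[R→φ7] = [555672, 593712]
r4 m[M→φ0] = [609840, 391986]
r4 m[M→φ1] = [12672, 16470]
r4 m[M→φ2] = [3080, 5355]
r4 m[L→φ1] = [21, 28]
r4 m[L→φ5] = [5058, 14546]
r4 m[L→φ8] = [11802, 8312]
r4 m[J→φ3] = [30, 8]
r4 m[J→φ4] = [7866, 1371]
r4 m[J→φ6] = [6555, 10968]
r5 m[φ0→N] = [5183262, 5575248]
r5 m[φ0→M] = [8, 15]
r5 m[φ1→M] = [385, 357]
r5 m[φ1→L] = [196398, 236934]
r5 m[φ2→R] = [50610, 42980]
r5 m[φ2→M] = [29766, 20532]
r5 m[φ3→R] = [274, 342]
r5 m[φ3→J] = [211596, 221736]
r5 m[φ4→J] = [5, 8]
r5 m[φ5→L] = [7, 4]
r5 m[φ6→J] = [6, 1]
r5 m[φ7→R] = [5, 9]
r5 m[φ8→L] = [3, 7]
r5 m[N→φ0] = [1, 1]
r5 m[R→φ2] = [1370, 3078]
r5 m[R→φ3] = [10140, 15624]
r5 m[R→φ7] = [555672, 593712]
r5 m[M→φ0] = [609840, 391986]
r5 m[M→φ1] = [12672, 16470]
r5 m[M→φ2] = [3080, 5355]
r5 m[L→φ1] = [21, 28]
r5 m[L→φ5] = [5058, 14546]
r5 m[L→φ8] = [11802, 8312]
r5 m[J→φ3] = [30, 8]
r5 m[J→φ4] = [7866, 1371]
r5 m[J→φ6] = [6555, 10968]
r6 m[φ0→N] = [5183262, 5575248]
r6 m[φ0→M] = [8, 15]
r6 m[φ1→M] = [385, 357]
r6 m[φ1→L] = [196398, 236934]
r6 m[φ2→R] = [50610, 42980]
r6 m[φ2→M] = [29766, 20532]
r6 m[φ3→R] = [274, 342]
r6 m[φ3→J] = [211596, 221736]
r6 m[φ4→J] = [5, 8]
r6 m[φ5→L] = [7, 4]
r6 m[φ6→J] = [6, 1]
r6 m[φ7→R] = [5, 9]
r6 m[φ8→L] = [3, 7]
r6 m[N→φ0] = [1, 1]
r6 m[R→φ2] = [1370, 3078]
r6 m[R→φ3] = [253050, 386820]
r6 m[R→φ7] = [13867140, 14699160]
r6 m[M→φ0] = [11459910, 7329924]
r6 m[M→φ1] = [238128, 307980]
r6 m[M→φ2] = [3080, 5355]
r6 m[L→φ1] = [21, 28]
r6 m[L→φ5] = [589194, 1658538]
r6 m[L→φ8] = [1374786, 947736]
r6 m[J→φ3] = [30, 8]
r6 m[J→φ4] = [1269576, 221736]
r6 m[J→φ6] = [1057980, 1773888]
r7 m[φ0→N] = [97149108, 104479032]
r7 m[φ0→M] = [8, 15]
r7 m[φ1→M] = [385, 357]
r7 m[φ1→L] = [3683052, 4438716]
r7 m[φ2→R] = [50610, 42980]
r7 m[φ2→M] = [29766, 20532]
r7 m[φ3→R] = [274, 342]
r7 m[φ3→J] = [5252730, 5505780]
r7 m[φ4→J] = [5, 8]
r7 m[φ5→L] = [7, 4]
r7 m[φ6→J] = [6, 1]
r7 m[φ7→R] = [5, 9]
r7 m[φ8→L] = [3, 7]
r7 m[N→φ0] = [1, 1]
r7 m[R→φ2] = [1370, 3078]
r7 m[R→φ3] = [253050, 386820]
r7 m[R→φ7] = [13867140, 14699160]
r7 m[M→φ0] = [11459910, 7329924]
r7 m[M→φ1] = [238128, 307980]
r7 m[M→φ2] = [3080, 5355]
r7 m[L→φ1] = [21, 28]
r7 m[L→φ5] = [589194, 1658538]
r7 m[L→φ8] = [1374786, 947736]
r7 m[J→φ3] = [30, 8]
r7 m[J→φ4] = [1269576, 221736]
r7 m[J→φ6] = [1057980, 1773888]
r8 m[φ0→N] = [97149108, 104479032]
r8 m[φ0→M] = [8, 15]
r8 m[φ1→M] = [385, 357]
r8 m[φ1→L] = [3683052, 4438716]
r8 m[φ2→R] = [50610, 42980]
r8 m[φ2→M] = [29766, 20532]
r8 m[φ3→R] = [274, 342]
r8 m[φ3→J] = [5252730, 5505780]
r8 m[φ4→J] = [5, 8]
r8 m[φ5→L] = [7, 4]
r8 m[φ6→J] = [6, 1]
r8 m[φ7→R] = [5, 9]
r8 m[φ8→L] = [3, 7]
r8 m[N→φ0] = [1, 1]
r8 m[R→φ2] = [1370, 3078]
r8 m[R→φ3] = [253050, 386820]
r8 m[R→φ7] = [13867140, 14699160]
r8 m[M→φ0] = [11459910, 7329924]
r8 m[M→φ1] = [238128, 307980]
r8 m[M→φ2] = [3080, 5355]
r8 m[L→φ1] = [21, 28]
r8 m[L→φ5] = [11049156, 31071012]
r8 m[L→φ8] = [25781364, 17754864]
r8 m[J→φ3] = [30, 8]
r8 m[J→φ4] = [31516380, 5505780]
r8 m[J→φ6] = [26263650, 44046240]
r9 m[φ0→N] = [97149108, 104479032]
r9 m[φ0→M] = [8, 15]
r9 m[φ1→M] = [385, 357]
r9 m[φ1→L] = [3683052, 4438716]
r9 m[φ2→R] = [50610, 42980]
r9 m[φ2→M] = [29766, 20532]
r9 m[φ3→R] = [274, 342]
r9 m[φ3→J] = [5252730, 5505780]
r9 m[φ4→J] = [5, 8]
r9 m[φ5→L] = [7, 4]
r9 m[φ6→J] = [6, 1]
r9 m[φ7→R] = [5, 9]
r9 m[φ8→L] = [3, 7]
r9 m[N→φ0] = [1, 1]
r9 m[R→φ2] = [1370, 3078]
r9 m[R→φ3] = [253050, 386820]
r9 m[R→φ7] = [13867140, 14699160]
r9 m[M→φ0] = [11459910, 7329924]
r9 m[M→φ1] = [238128, 307980]
r9 m[M→φ2] = [3080, 5355]
r9 m[L→φ1] = [21, 28]
r9 m[L→φ5] = [11049156, 31071012]
r9 m[L→φ8] = [25781364, 17754864]
r9 m[J→φ3] = [30, 8]
r9 m[J→φ4] = [31516380, 5505780]
r9 m[J→φ6] = [26263650, 44046240]
fixed point reached at round 9
b[L] = ⊗ incoming = [77344092, 124284048]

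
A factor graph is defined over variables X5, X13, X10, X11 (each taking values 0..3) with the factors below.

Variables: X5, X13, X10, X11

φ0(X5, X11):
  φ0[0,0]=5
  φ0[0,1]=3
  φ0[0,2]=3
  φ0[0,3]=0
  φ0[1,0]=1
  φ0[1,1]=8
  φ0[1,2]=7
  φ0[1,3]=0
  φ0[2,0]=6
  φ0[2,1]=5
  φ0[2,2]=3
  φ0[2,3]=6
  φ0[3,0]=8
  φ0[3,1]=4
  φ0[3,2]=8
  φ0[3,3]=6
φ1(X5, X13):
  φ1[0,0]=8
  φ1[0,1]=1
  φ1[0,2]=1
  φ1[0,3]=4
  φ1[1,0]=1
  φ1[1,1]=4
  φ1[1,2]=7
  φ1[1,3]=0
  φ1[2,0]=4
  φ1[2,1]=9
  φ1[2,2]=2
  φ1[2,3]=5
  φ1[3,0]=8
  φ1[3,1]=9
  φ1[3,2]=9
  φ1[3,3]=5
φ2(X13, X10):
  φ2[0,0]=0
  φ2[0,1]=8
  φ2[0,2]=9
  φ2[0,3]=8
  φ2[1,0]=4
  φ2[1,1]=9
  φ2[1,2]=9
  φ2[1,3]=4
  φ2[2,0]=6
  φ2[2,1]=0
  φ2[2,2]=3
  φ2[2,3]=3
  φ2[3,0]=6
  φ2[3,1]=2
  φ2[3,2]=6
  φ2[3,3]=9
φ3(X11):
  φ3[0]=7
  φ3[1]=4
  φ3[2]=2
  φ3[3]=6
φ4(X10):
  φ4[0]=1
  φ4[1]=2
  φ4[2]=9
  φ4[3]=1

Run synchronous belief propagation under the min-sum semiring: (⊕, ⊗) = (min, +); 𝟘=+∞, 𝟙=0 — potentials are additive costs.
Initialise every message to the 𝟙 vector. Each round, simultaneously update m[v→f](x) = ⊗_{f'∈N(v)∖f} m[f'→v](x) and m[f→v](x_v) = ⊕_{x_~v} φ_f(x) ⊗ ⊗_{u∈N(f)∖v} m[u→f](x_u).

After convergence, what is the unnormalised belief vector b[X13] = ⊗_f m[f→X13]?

init: all messages = 𝟙 over 4 values
r1 m[φ0→X5] = [0, 0, 3, 4]
r1 m[φ0→X11] = [1, 3, 3, 0]
r1 m[φ1→X5] = [1, 0, 2, 5]
r1 m[φ1→X13] = [1, 1, 1, 0]
r1 m[φ2→X13] = [0, 4, 0, 2]
r1 m[φ2→X10] = [0, 0, 3, 3]
r1 m[φ3→X11] = [7, 4, 2, 6]
r1 m[φ4→X10] = [1, 2, 9, 1]
r1 m[X5→φ0] = [0, 0, 0, 0]
r1 m[X5→φ1] = [0, 0, 0, 0]
r1 m[X13→φ1] = [0, 0, 0, 0]
r1 m[X13→φ2] = [0, 0, 0, 0]
r1 m[X10→φ2] = [0, 0, 0, 0]
r1 m[X10→φ4] = [0, 0, 0, 0]
r1 m[X11→φ0] = [0, 0, 0, 0]
r1 m[X11→φ3] = [0, 0, 0, 0]
r2 m[φ0→X5] = [0, 0, 3, 4]
r2 m[φ0→X11] = [1, 3, 3, 0]
r2 m[φ1→X5] = [1, 0, 2, 5]
r2 m[φ1→X13] = [1, 1, 1, 0]
r2 m[φ2→X13] = [0, 4, 0, 2]
r2 m[φ2→X10] = [0, 0, 3, 3]
r2 m[φ3→X11] = [7, 4, 2, 6]
r2 m[φ4→X10] = [1, 2, 9, 1]
r2 m[X5→φ0] = [1, 0, 2, 5]
r2 m[X5→φ1] = [0, 0, 3, 4]
r2 m[X13→φ1] = [0, 4, 0, 2]
r2 m[X13→φ2] = [1, 1, 1, 0]
r2 m[X10→φ2] = [1, 2, 9, 1]
r2 m[X10→φ4] = [0, 0, 3, 3]
r2 m[X11→φ0] = [7, 4, 2, 6]
r2 m[X11→φ3] = [1, 3, 3, 0]
r3 m[φ0→X5] = [5, 6, 5, 8]
r3 m[φ0→X11] = [1, 4, 4, 0]
r3 m[φ1→X5] = [1, 1, 2, 7]
r3 m[φ1→X13] = [1, 1, 1, 0]
r3 m[φ2→X13] = [1, 5, 2, 4]
r3 m[φ2→X10] = [1, 1, 4, 4]
r3 m[φ3→X11] = [7, 4, 2, 6]
r3 m[φ4→X10] = [1, 2, 9, 1]
r3 m[X5→φ0] = [1, 0, 2, 5]
r3 m[X5→φ1] = [0, 0, 3, 4]
r3 m[X13→φ1] = [0, 4, 0, 2]
r3 m[X13→φ2] = [1, 1, 1, 0]
r3 m[X10→φ2] = [1, 2, 9, 1]
r3 m[X10→φ4] = [0, 0, 3, 3]
r3 m[X11→φ0] = [7, 4, 2, 6]
r3 m[X11→φ3] = [1, 3, 3, 0]
r4 m[φ0→X5] = [5, 6, 5, 8]
r4 m[φ0→X11] = [1, 4, 4, 0]
r4 m[φ1→X5] = [1, 1, 2, 7]
r4 m[φ1→X13] = [1, 1, 1, 0]
r4 m[φ2→X13] = [1, 5, 2, 4]
r4 m[φ2→X10] = [1, 1, 4, 4]
r4 m[φ3→X11] = [7, 4, 2, 6]
r4 m[φ4→X10] = [1, 2, 9, 1]
r4 m[X5→φ0] = [1, 1, 2, 7]
r4 m[X5→φ1] = [5, 6, 5, 8]
r4 m[X13→φ1] = [1, 5, 2, 4]
r4 m[X13→φ2] = [1, 1, 1, 0]
r4 m[X10→φ2] = [1, 2, 9, 1]
r4 m[X10→φ4] = [1, 1, 4, 4]
r4 m[X11→φ0] = [7, 4, 2, 6]
r4 m[X11→φ3] = [1, 4, 4, 0]
r5 m[φ0→X5] = [5, 6, 5, 8]
r5 m[φ0→X11] = [2, 4, 4, 1]
r5 m[φ1→X5] = [3, 2, 4, 9]
r5 m[φ1→X13] = [7, 6, 6, 6]
r5 m[φ2→X13] = [1, 5, 2, 4]
r5 m[φ2→X10] = [1, 1, 4, 4]
r5 m[φ3→X11] = [7, 4, 2, 6]
r5 m[φ4→X10] = [1, 2, 9, 1]
r5 m[X5→φ0] = [1, 1, 2, 7]
r5 m[X5→φ1] = [5, 6, 5, 8]
r5 m[X13→φ1] = [1, 5, 2, 4]
r5 m[X13→φ2] = [1, 1, 1, 0]
r5 m[X10→φ2] = [1, 2, 9, 1]
r5 m[X10→φ4] = [1, 1, 4, 4]
r5 m[X11→φ0] = [7, 4, 2, 6]
r5 m[X11→φ3] = [1, 4, 4, 0]
r6 m[φ0→X5] = [5, 6, 5, 8]
r6 m[φ0→X11] = [2, 4, 4, 1]
r6 m[φ1→X5] = [3, 2, 4, 9]
r6 m[φ1→X13] = [7, 6, 6, 6]
r6 m[φ2→X13] = [1, 5, 2, 4]
r6 m[φ2→X10] = [1, 1, 4, 4]
r6 m[φ3→X11] = [7, 4, 2, 6]
r6 m[φ4→X10] = [1, 2, 9, 1]
r6 m[X5→φ0] = [3, 2, 4, 9]
r6 m[X5→φ1] = [5, 6, 5, 8]
r6 m[X13→φ1] = [1, 5, 2, 4]
r6 m[X13→φ2] = [7, 6, 6, 6]
r6 m[X10→φ2] = [1, 2, 9, 1]
r6 m[X10→φ4] = [1, 1, 4, 4]
r6 m[X11→φ0] = [7, 4, 2, 6]
r6 m[X11→φ3] = [2, 4, 4, 1]
r7 m[φ0→X5] = [5, 6, 5, 8]
r7 m[φ0→X11] = [3, 6, 6, 2]
r7 m[φ1→X5] = [3, 2, 4, 9]
r7 m[φ1→X13] = [7, 6, 6, 6]
r7 m[φ2→X13] = [1, 5, 2, 4]
r7 m[φ2→X10] = [7, 6, 9, 9]
r7 m[φ3→X11] = [7, 4, 2, 6]
r7 m[φ4→X10] = [1, 2, 9, 1]
r7 m[X5→φ0] = [3, 2, 4, 9]
r7 m[X5→φ1] = [5, 6, 5, 8]
r7 m[X13→φ1] = [1, 5, 2, 4]
r7 m[X13→φ2] = [7, 6, 6, 6]
r7 m[X10→φ2] = [1, 2, 9, 1]
r7 m[X10→φ4] = [1, 1, 4, 4]
r7 m[X11→φ0] = [7, 4, 2, 6]
r7 m[X11→φ3] = [2, 4, 4, 1]
r8 m[φ0→X5] = [5, 6, 5, 8]
r8 m[φ0→X11] = [3, 6, 6, 2]
r8 m[φ1→X5] = [3, 2, 4, 9]
r8 m[φ1→X13] = [7, 6, 6, 6]
r8 m[φ2→X13] = [1, 5, 2, 4]
r8 m[φ2→X10] = [7, 6, 9, 9]
r8 m[φ3→X11] = [7, 4, 2, 6]
r8 m[φ4→X10] = [1, 2, 9, 1]
r8 m[X5→φ0] = [3, 2, 4, 9]
r8 m[X5→φ1] = [5, 6, 5, 8]
r8 m[X13→φ1] = [1, 5, 2, 4]
r8 m[X13→φ2] = [7, 6, 6, 6]
r8 m[X10→φ2] = [1, 2, 9, 1]
r8 m[X10→φ4] = [7, 6, 9, 9]
r8 m[X11→φ0] = [7, 4, 2, 6]
r8 m[X11→φ3] = [3, 6, 6, 2]
r9 m[φ0→X5] = [5, 6, 5, 8]
r9 m[φ0→X11] = [3, 6, 6, 2]
r9 m[φ1→X5] = [3, 2, 4, 9]
r9 m[φ1→X13] = [7, 6, 6, 6]
r9 m[φ2→X13] = [1, 5, 2, 4]
r9 m[φ2→X10] = [7, 6, 9, 9]
r9 m[φ3→X11] = [7, 4, 2, 6]
r9 m[φ4→X10] = [1, 2, 9, 1]
r9 m[X5→φ0] = [3, 2, 4, 9]
r9 m[X5→φ1] = [5, 6, 5, 8]
r9 m[X13→φ1] = [1, 5, 2, 4]
r9 m[X13→φ2] = [7, 6, 6, 6]
r9 m[X10→φ2] = [1, 2, 9, 1]
r9 m[X10→φ4] = [7, 6, 9, 9]
r9 m[X11→φ0] = [7, 4, 2, 6]
r9 m[X11→φ3] = [3, 6, 6, 2]
fixed point reached at round 9
b[X13] = ⊗ incoming = [8, 11, 8, 10]

b[X13] = [8, 11, 8, 10]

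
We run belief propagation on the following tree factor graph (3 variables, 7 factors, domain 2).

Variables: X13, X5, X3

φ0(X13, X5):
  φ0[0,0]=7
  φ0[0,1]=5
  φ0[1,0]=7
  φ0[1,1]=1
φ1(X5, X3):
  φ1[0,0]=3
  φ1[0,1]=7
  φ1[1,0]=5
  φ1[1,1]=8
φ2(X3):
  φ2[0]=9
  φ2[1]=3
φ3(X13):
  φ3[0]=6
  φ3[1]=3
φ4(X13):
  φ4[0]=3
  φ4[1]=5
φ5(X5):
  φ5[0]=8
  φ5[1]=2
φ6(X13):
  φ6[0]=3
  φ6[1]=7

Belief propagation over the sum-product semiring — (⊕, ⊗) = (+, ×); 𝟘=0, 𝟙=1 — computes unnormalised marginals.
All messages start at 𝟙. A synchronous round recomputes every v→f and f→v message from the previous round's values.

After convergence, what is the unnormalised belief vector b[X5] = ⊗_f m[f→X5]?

init: all messages = 𝟙 over 2 values
r1 m[φ0→X13] = [12, 8]
r1 m[φ0→X5] = [14, 6]
r1 m[φ1→X5] = [10, 13]
r1 m[φ1→X3] = [8, 15]
r1 m[φ2→X3] = [9, 3]
r1 m[φ3→X13] = [6, 3]
r1 m[φ4→X13] = [3, 5]
r1 m[φ5→X5] = [8, 2]
r1 m[φ6→X13] = [3, 7]
r1 m[X13→φ0] = [1, 1]
r1 m[X13→φ3] = [1, 1]
r1 m[X13→φ4] = [1, 1]
r1 m[X13→φ6] = [1, 1]
r1 m[X5→φ0] = [1, 1]
r1 m[X5→φ1] = [1, 1]
r1 m[X5→φ5] = [1, 1]
r1 m[X3→φ1] = [1, 1]
r1 m[X3→φ2] = [1, 1]
r2 m[φ0→X13] = [12, 8]
r2 m[φ0→X5] = [14, 6]
r2 m[φ1→X5] = [10, 13]
r2 m[φ1→X3] = [8, 15]
r2 m[φ2→X3] = [9, 3]
r2 m[φ3→X13] = [6, 3]
r2 m[φ4→X13] = [3, 5]
r2 m[φ5→X5] = [8, 2]
r2 m[φ6→X13] = [3, 7]
r2 m[X13→φ0] = [54, 105]
r2 m[X13→φ3] = [108, 280]
r2 m[X13→φ4] = [216, 168]
r2 m[X13→φ6] = [216, 120]
r2 m[X5→φ0] = [80, 26]
r2 m[X5→φ1] = [112, 12]
r2 m[X5→φ5] = [140, 78]
r2 m[X3→φ1] = [9, 3]
r2 m[X3→φ2] = [8, 15]
r3 m[φ0→X13] = [690, 586]
r3 m[φ0→X5] = [1113, 375]
r3 m[φ1→X5] = [48, 69]
r3 m[φ1→X3] = [396, 880]
r3 m[φ2→X3] = [9, 3]
r3 m[φ3→X13] = [6, 3]
r3 m[φ4→X13] = [3, 5]
r3 m[φ5→X5] = [8, 2]
r3 m[φ6→X13] = [3, 7]
r3 m[X13→φ0] = [54, 105]
r3 m[X13→φ3] = [108, 280]
r3 m[X13→φ4] = [216, 168]
r3 m[X13→φ6] = [216, 120]
r3 m[X5→φ0] = [80, 26]
r3 m[X5→φ1] = [112, 12]
r3 m[X5→φ5] = [140, 78]
r3 m[X3→φ1] = [9, 3]
r3 m[X3→φ2] = [8, 15]
r4 m[φ0→X13] = [690, 586]
r4 m[φ0→X5] = [1113, 375]
r4 m[φ1→X5] = [48, 69]
r4 m[φ1→X3] = [396, 880]
r4 m[φ2→X3] = [9, 3]
r4 m[φ3→X13] = [6, 3]
r4 m[φ4→X13] = [3, 5]
r4 m[φ5→X5] = [8, 2]
r4 m[φ6→X13] = [3, 7]
r4 m[X13→φ0] = [54, 105]
r4 m[X13→φ3] = [6210, 20510]
r4 m[X13→φ4] = [12420, 12306]
r4 m[X13→φ6] = [12420, 8790]
r4 m[X5→φ0] = [384, 138]
r4 m[X5→φ1] = [8904, 750]
r4 m[X5→φ5] = [53424, 25875]
r4 m[X3→φ1] = [9, 3]
r4 m[X3→φ2] = [396, 880]
r5 m[φ0→X13] = [3378, 2826]
r5 m[φ0→X5] = [1113, 375]
r5 m[φ1→X5] = [48, 69]
r5 m[φ1→X3] = [30462, 68328]
r5 m[φ2→X3] = [9, 3]
r5 m[φ3→X13] = [6, 3]
r5 m[φ4→X13] = [3, 5]
r5 m[φ5→X5] = [8, 2]
r5 m[φ6→X13] = [3, 7]
r5 m[X13→φ0] = [54, 105]
r5 m[X13→φ3] = [6210, 20510]
r5 m[X13→φ4] = [12420, 12306]
r5 m[X13→φ6] = [12420, 8790]
r5 m[X5→φ0] = [384, 138]
r5 m[X5→φ1] = [8904, 750]
r5 m[X5→φ5] = [53424, 25875]
r5 m[X3→φ1] = [9, 3]
r5 m[X3→φ2] = [396, 880]
r6 m[φ0→X13] = [3378, 2826]
r6 m[φ0→X5] = [1113, 375]
r6 m[φ1→X5] = [48, 69]
r6 m[φ1→X3] = [30462, 68328]
r6 m[φ2→X3] = [9, 3]
r6 m[φ3→X13] = [6, 3]
r6 m[φ4→X13] = [3, 5]
r6 m[φ5→X5] = [8, 2]
r6 m[φ6→X13] = [3, 7]
r6 m[X13→φ0] = [54, 105]
r6 m[X13→φ3] = [30402, 98910]
r6 m[X13→φ4] = [60804, 59346]
r6 m[X13→φ6] = [60804, 42390]
r6 m[X5→φ0] = [384, 138]
r6 m[X5→φ1] = [8904, 750]
r6 m[X5→φ5] = [53424, 25875]
r6 m[X3→φ1] = [9, 3]
r6 m[X3→φ2] = [30462, 68328]
r7 m[φ0→X13] = [3378, 2826]
r7 m[φ0→X5] = [1113, 375]
r7 m[φ1→X5] = [48, 69]
r7 m[φ1→X3] = [30462, 68328]
r7 m[φ2→X3] = [9, 3]
r7 m[φ3→X13] = [6, 3]
r7 m[φ4→X13] = [3, 5]
r7 m[φ5→X5] = [8, 2]
r7 m[φ6→X13] = [3, 7]
r7 m[X13→φ0] = [54, 105]
r7 m[X13→φ3] = [30402, 98910]
r7 m[X13→φ4] = [60804, 59346]
r7 m[X13→φ6] = [60804, 42390]
r7 m[X5→φ0] = [384, 138]
r7 m[X5→φ1] = [8904, 750]
r7 m[X5→φ5] = [53424, 25875]
r7 m[X3→φ1] = [9, 3]
r7 m[X3→φ2] = [30462, 68328]
fixed point reached at round 7
b[X5] = ⊗ incoming = [427392, 51750]

b[X5] = [427392, 51750]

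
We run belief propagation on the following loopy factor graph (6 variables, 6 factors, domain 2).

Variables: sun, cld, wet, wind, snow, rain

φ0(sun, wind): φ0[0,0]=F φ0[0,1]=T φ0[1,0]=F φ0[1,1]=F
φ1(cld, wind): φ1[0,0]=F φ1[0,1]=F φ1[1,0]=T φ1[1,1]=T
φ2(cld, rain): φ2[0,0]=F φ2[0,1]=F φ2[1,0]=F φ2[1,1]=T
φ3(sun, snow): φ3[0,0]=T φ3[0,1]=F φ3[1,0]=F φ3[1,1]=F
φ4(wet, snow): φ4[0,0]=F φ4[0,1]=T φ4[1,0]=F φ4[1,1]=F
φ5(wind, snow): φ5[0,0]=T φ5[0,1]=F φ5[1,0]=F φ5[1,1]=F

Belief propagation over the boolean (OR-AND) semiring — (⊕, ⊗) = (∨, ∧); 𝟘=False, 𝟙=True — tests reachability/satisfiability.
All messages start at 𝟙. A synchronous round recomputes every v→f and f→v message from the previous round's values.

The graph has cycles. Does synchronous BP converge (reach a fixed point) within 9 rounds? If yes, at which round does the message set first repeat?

init: all messages = 𝟙 over 2 values
r1 m[φ0→sun] = [T, F]
r1 m[φ0→wind] = [F, T]
r1 m[φ1→cld] = [F, T]
r1 m[φ1→wind] = [T, T]
r1 m[φ2→cld] = [F, T]
r1 m[φ2→rain] = [F, T]
r1 m[φ3→sun] = [T, F]
r1 m[φ3→snow] = [T, F]
r1 m[φ4→wet] = [T, F]
r1 m[φ4→snow] = [F, T]
r1 m[φ5→wind] = [T, F]
r1 m[φ5→snow] = [T, F]
r1 m[sun→φ0] = [T, T]
r1 m[sun→φ3] = [T, T]
r1 m[cld→φ1] = [T, T]
r1 m[cld→φ2] = [T, T]
r1 m[wet→φ4] = [T, T]
r1 m[wind→φ0] = [T, T]
r1 m[wind→φ1] = [T, T]
r1 m[wind→φ5] = [T, T]
r1 m[snow→φ3] = [T, T]
r1 m[snow→φ4] = [T, T]
r1 m[snow→φ5] = [T, T]
r1 m[rain→φ2] = [T, T]
r2 m[φ0→sun] = [T, F]
r2 m[φ0→wind] = [F, T]
r2 m[φ1→cld] = [F, T]
r2 m[φ1→wind] = [T, T]
r2 m[φ2→cld] = [F, T]
r2 m[φ2→rain] = [F, T]
r2 m[φ3→sun] = [T, F]
r2 m[φ3→snow] = [T, F]
r2 m[φ4→wet] = [T, F]
r2 m[φ4→snow] = [F, T]
r2 m[φ5→wind] = [T, F]
r2 m[φ5→snow] = [T, F]
r2 m[sun→φ0] = [T, F]
r2 m[sun→φ3] = [T, F]
r2 m[cld→φ1] = [F, T]
r2 m[cld→φ2] = [F, T]
r2 m[wet→φ4] = [T, T]
r2 m[wind→φ0] = [T, F]
r2 m[wind→φ1] = [F, F]
r2 m[wind→φ5] = [F, T]
r2 m[snow→φ3] = [F, F]
r2 m[snow→φ4] = [T, F]
r2 m[snow→φ5] = [F, F]
r2 m[rain→φ2] = [T, T]
r3 m[φ0→sun] = [F, F]
r3 m[φ0→wind] = [F, T]
r3 m[φ1→cld] = [F, F]
r3 m[φ1→wind] = [T, T]
r3 m[φ2→cld] = [F, T]
r3 m[φ2→rain] = [F, T]
r3 m[φ3→sun] = [F, F]
r3 m[φ3→snow] = [T, F]
r3 m[φ4→wet] = [F, F]
r3 m[φ4→snow] = [F, T]
r3 m[φ5→wind] = [F, F]
r3 m[φ5→snow] = [F, F]
r3 m[sun→φ0] = [T, F]
r3 m[sun→φ3] = [T, F]
r3 m[cld→φ1] = [F, T]
r3 m[cld→φ2] = [F, T]
r3 m[wet→φ4] = [T, T]
r3 m[wind→φ0] = [T, F]
r3 m[wind→φ1] = [F, F]
r3 m[wind→φ5] = [F, T]
r3 m[snow→φ3] = [F, F]
r3 m[snow→φ4] = [T, F]
r3 m[snow→φ5] = [F, F]
r3 m[rain→φ2] = [T, T]
r4 m[φ0→sun] = [F, F]
r4 m[φ0→wind] = [F, T]
r4 m[φ1→cld] = [F, F]
r4 m[φ1→wind] = [T, T]
r4 m[φ2→cld] = [F, T]
r4 m[φ2→rain] = [F, T]
r4 m[φ3→sun] = [F, F]
r4 m[φ3→snow] = [T, F]
r4 m[φ4→wet] = [F, F]
r4 m[φ4→snow] = [F, T]
r4 m[φ5→wind] = [F, F]
r4 m[φ5→snow] = [F, F]
r4 m[sun→φ0] = [F, F]
r4 m[sun→φ3] = [F, F]
r4 m[cld→φ1] = [F, T]
r4 m[cld→φ2] = [F, F]
r4 m[wet→φ4] = [T, T]
r4 m[wind→φ0] = [F, F]
r4 m[wind→φ1] = [F, F]
r4 m[wind→φ5] = [F, T]
r4 m[snow→φ3] = [F, F]
r4 m[snow→φ4] = [F, F]
r4 m[snow→φ5] = [F, F]
r4 m[rain→φ2] = [T, T]
r5 m[φ0→sun] = [F, F]
r5 m[φ0→wind] = [F, F]
r5 m[φ1→cld] = [F, F]
r5 m[φ1→wind] = [T, T]
r5 m[φ2→cld] = [F, T]
r5 m[φ2→rain] = [F, F]
r5 m[φ3→sun] = [F, F]
r5 m[φ3→snow] = [F, F]
r5 m[φ4→wet] = [F, F]
r5 m[φ4→snow] = [F, T]
r5 m[φ5→wind] = [F, F]
r5 m[φ5→snow] = [F, F]
r5 m[sun→φ0] = [F, F]
r5 m[sun→φ3] = [F, F]
r5 m[cld→φ1] = [F, T]
r5 m[cld→φ2] = [F, F]
r5 m[wet→φ4] = [T, T]
r5 m[wind→φ0] = [F, F]
r5 m[wind→φ1] = [F, F]
r5 m[wind→φ5] = [F, T]
r5 m[snow→φ3] = [F, F]
r5 m[snow→φ4] = [F, F]
r5 m[snow→φ5] = [F, F]
r5 m[rain→φ2] = [T, T]
r6 m[φ0→sun] = [F, F]
r6 m[φ0→wind] = [F, F]
r6 m[φ1→cld] = [F, F]
r6 m[φ1→wind] = [T, T]
r6 m[φ2→cld] = [F, T]
r6 m[φ2→rain] = [F, F]
r6 m[φ3→sun] = [F, F]
r6 m[φ3→snow] = [F, F]
r6 m[φ4→wet] = [F, F]
r6 m[φ4→snow] = [F, T]
r6 m[φ5→wind] = [F, F]
r6 m[φ5→snow] = [F, F]
r6 m[sun→φ0] = [F, F]
r6 m[sun→φ3] = [F, F]
r6 m[cld→φ1] = [F, T]
r6 m[cld→φ2] = [F, F]
r6 m[wet→φ4] = [T, T]
r6 m[wind→φ0] = [F, F]
r6 m[wind→φ1] = [F, F]
r6 m[wind→φ5] = [F, F]
r6 m[snow→φ3] = [F, F]
r6 m[snow→φ4] = [F, F]
r6 m[snow→φ5] = [F, F]
r6 m[rain→φ2] = [T, T]
r7 m[φ0→sun] = [F, F]
r7 m[φ0→wind] = [F, F]
r7 m[φ1→cld] = [F, F]
r7 m[φ1→wind] = [T, T]
r7 m[φ2→cld] = [F, T]
r7 m[φ2→rain] = [F, F]
r7 m[φ3→sun] = [F, F]
r7 m[φ3→snow] = [F, F]
r7 m[φ4→wet] = [F, F]
r7 m[φ4→snow] = [F, T]
r7 m[φ5→wind] = [F, F]
r7 m[φ5→snow] = [F, F]
r7 m[sun→φ0] = [F, F]
r7 m[sun→φ3] = [F, F]
r7 m[cld→φ1] = [F, T]
r7 m[cld→φ2] = [F, F]
r7 m[wet→φ4] = [T, T]
r7 m[wind→φ0] = [F, F]
r7 m[wind→φ1] = [F, F]
r7 m[wind→φ5] = [F, F]
r7 m[snow→φ3] = [F, F]
r7 m[snow→φ4] = [F, F]
r7 m[snow→φ5] = [F, F]
r7 m[rain→φ2] = [T, T]
fixed point reached at round 7
messages reach a fixed point at round 7

CONVERGED at round 7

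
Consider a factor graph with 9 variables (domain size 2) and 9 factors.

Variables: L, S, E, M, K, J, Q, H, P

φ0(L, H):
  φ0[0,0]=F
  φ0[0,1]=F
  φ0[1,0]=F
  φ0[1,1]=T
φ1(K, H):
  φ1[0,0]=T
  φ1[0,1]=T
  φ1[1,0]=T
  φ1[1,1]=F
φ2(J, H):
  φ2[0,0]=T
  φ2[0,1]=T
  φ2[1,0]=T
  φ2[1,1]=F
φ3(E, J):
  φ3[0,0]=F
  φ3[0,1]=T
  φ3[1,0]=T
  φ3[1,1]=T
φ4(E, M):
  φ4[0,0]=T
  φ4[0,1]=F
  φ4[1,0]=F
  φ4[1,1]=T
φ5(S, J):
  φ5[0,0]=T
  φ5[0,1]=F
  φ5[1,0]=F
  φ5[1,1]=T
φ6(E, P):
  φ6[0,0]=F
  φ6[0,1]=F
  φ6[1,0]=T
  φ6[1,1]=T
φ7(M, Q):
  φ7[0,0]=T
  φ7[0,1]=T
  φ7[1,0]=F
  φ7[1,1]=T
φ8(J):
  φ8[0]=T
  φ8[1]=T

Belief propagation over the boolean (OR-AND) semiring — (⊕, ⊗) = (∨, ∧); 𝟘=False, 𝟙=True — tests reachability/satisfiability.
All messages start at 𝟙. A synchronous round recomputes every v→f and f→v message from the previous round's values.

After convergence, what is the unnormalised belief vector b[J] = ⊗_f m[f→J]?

b[J] = [T, F]

init: all messages = 𝟙 over 2 values
r1 m[φ0→L] = [F, T]
r1 m[φ0→H] = [F, T]
r1 m[φ1→K] = [T, T]
r1 m[φ1→H] = [T, T]
r1 m[φ2→J] = [T, T]
r1 m[φ2→H] = [T, T]
r1 m[φ3→E] = [T, T]
r1 m[φ3→J] = [T, T]
r1 m[φ4→E] = [T, T]
r1 m[φ4→M] = [T, T]
r1 m[φ5→S] = [T, T]
r1 m[φ5→J] = [T, T]
r1 m[φ6→E] = [F, T]
r1 m[φ6→P] = [T, T]
r1 m[φ7→M] = [T, T]
r1 m[φ7→Q] = [T, T]
r1 m[φ8→J] = [T, T]
r1 m[L→φ0] = [T, T]
r1 m[S→φ5] = [T, T]
r1 m[E→φ3] = [T, T]
r1 m[E→φ4] = [T, T]
r1 m[E→φ6] = [T, T]
r1 m[M→φ4] = [T, T]
r1 m[M→φ7] = [T, T]
r1 m[K→φ1] = [T, T]
r1 m[J→φ2] = [T, T]
r1 m[J→φ3] = [T, T]
r1 m[J→φ5] = [T, T]
r1 m[J→φ8] = [T, T]
r1 m[Q→φ7] = [T, T]
r1 m[H→φ0] = [T, T]
r1 m[H→φ1] = [T, T]
r1 m[H→φ2] = [T, T]
r1 m[P→φ6] = [T, T]
r2 m[φ0→L] = [F, T]
r2 m[φ0→H] = [F, T]
r2 m[φ1→K] = [T, T]
r2 m[φ1→H] = [T, T]
r2 m[φ2→J] = [T, T]
r2 m[φ2→H] = [T, T]
r2 m[φ3→E] = [T, T]
r2 m[φ3→J] = [T, T]
r2 m[φ4→E] = [T, T]
r2 m[φ4→M] = [T, T]
r2 m[φ5→S] = [T, T]
r2 m[φ5→J] = [T, T]
r2 m[φ6→E] = [F, T]
r2 m[φ6→P] = [T, T]
r2 m[φ7→M] = [T, T]
r2 m[φ7→Q] = [T, T]
r2 m[φ8→J] = [T, T]
r2 m[L→φ0] = [T, T]
r2 m[S→φ5] = [T, T]
r2 m[E→φ3] = [F, T]
r2 m[E→φ4] = [F, T]
r2 m[E→φ6] = [T, T]
r2 m[M→φ4] = [T, T]
r2 m[M→φ7] = [T, T]
r2 m[K→φ1] = [T, T]
r2 m[J→φ2] = [T, T]
r2 m[J→φ3] = [T, T]
r2 m[J→φ5] = [T, T]
r2 m[J→φ8] = [T, T]
r2 m[Q→φ7] = [T, T]
r2 m[H→φ0] = [T, T]
r2 m[H→φ1] = [F, T]
r2 m[H→φ2] = [F, T]
r2 m[P→φ6] = [T, T]
r3 m[φ0→L] = [F, T]
r3 m[φ0→H] = [F, T]
r3 m[φ1→K] = [T, F]
r3 m[φ1→H] = [T, T]
r3 m[φ2→J] = [T, F]
r3 m[φ2→H] = [T, T]
r3 m[φ3→E] = [T, T]
r3 m[φ3→J] = [T, T]
r3 m[φ4→E] = [T, T]
r3 m[φ4→M] = [F, T]
r3 m[φ5→S] = [T, T]
r3 m[φ5→J] = [T, T]
r3 m[φ6→E] = [F, T]
r3 m[φ6→P] = [T, T]
r3 m[φ7→M] = [T, T]
r3 m[φ7→Q] = [T, T]
r3 m[φ8→J] = [T, T]
r3 m[L→φ0] = [T, T]
r3 m[S→φ5] = [T, T]
r3 m[E→φ3] = [F, T]
r3 m[E→φ4] = [F, T]
r3 m[E→φ6] = [T, T]
r3 m[M→φ4] = [T, T]
r3 m[M→φ7] = [T, T]
r3 m[K→φ1] = [T, T]
r3 m[J→φ2] = [T, T]
r3 m[J→φ3] = [T, T]
r3 m[J→φ5] = [T, T]
r3 m[J→φ8] = [T, T]
r3 m[Q→φ7] = [T, T]
r3 m[H→φ0] = [T, T]
r3 m[H→φ1] = [F, T]
r3 m[H→φ2] = [F, T]
r3 m[P→φ6] = [T, T]
r4 m[φ0→L] = [F, T]
r4 m[φ0→H] = [F, T]
r4 m[φ1→K] = [T, F]
r4 m[φ1→H] = [T, T]
r4 m[φ2→J] = [T, F]
r4 m[φ2→H] = [T, T]
r4 m[φ3→E] = [T, T]
r4 m[φ3→J] = [T, T]
r4 m[φ4→E] = [T, T]
r4 m[φ4→M] = [F, T]
r4 m[φ5→S] = [T, T]
r4 m[φ5→J] = [T, T]
r4 m[φ6→E] = [F, T]
r4 m[φ6→P] = [T, T]
r4 m[φ7→M] = [T, T]
r4 m[φ7→Q] = [T, T]
r4 m[φ8→J] = [T, T]
r4 m[L→φ0] = [T, T]
r4 m[S→φ5] = [T, T]
r4 m[E→φ3] = [F, T]
r4 m[E→φ4] = [F, T]
r4 m[E→φ6] = [T, T]
r4 m[M→φ4] = [T, T]
r4 m[M→φ7] = [F, T]
r4 m[K→φ1] = [T, T]
r4 m[J→φ2] = [T, T]
r4 m[J→φ3] = [T, F]
r4 m[J→φ5] = [T, F]
r4 m[J→φ8] = [T, F]
r4 m[Q→φ7] = [T, T]
r4 m[H→φ0] = [T, T]
r4 m[H→φ1] = [F, T]
r4 m[H→φ2] = [F, T]
r4 m[P→φ6] = [T, T]
r5 m[φ0→L] = [F, T]
r5 m[φ0→H] = [F, T]
r5 m[φ1→K] = [T, F]
r5 m[φ1→H] = [T, T]
r5 m[φ2→J] = [T, F]
r5 m[φ2→H] = [T, T]
r5 m[φ3→E] = [F, T]
r5 m[φ3→J] = [T, T]
r5 m[φ4→E] = [T, T]
r5 m[φ4→M] = [F, T]
r5 m[φ5→S] = [T, F]
r5 m[φ5→J] = [T, T]
r5 m[φ6→E] = [F, T]
r5 m[φ6→P] = [T, T]
r5 m[φ7→M] = [T, T]
r5 m[φ7→Q] = [F, T]
r5 m[φ8→J] = [T, T]
r5 m[L→φ0] = [T, T]
r5 m[S→φ5] = [T, T]
r5 m[E→φ3] = [F, T]
r5 m[E→φ4] = [F, T]
r5 m[E→φ6] = [T, T]
r5 m[M→φ4] = [T, T]
r5 m[M→φ7] = [F, T]
r5 m[K→φ1] = [T, T]
r5 m[J→φ2] = [T, T]
r5 m[J→φ3] = [T, F]
r5 m[J→φ5] = [T, F]
r5 m[J→φ8] = [T, F]
r5 m[Q→φ7] = [T, T]
r5 m[H→φ0] = [T, T]
r5 m[H→φ1] = [F, T]
r5 m[H→φ2] = [F, T]
r5 m[P→φ6] = [T, T]
r6 m[φ0→L] = [F, T]
r6 m[φ0→H] = [F, T]
r6 m[φ1→K] = [T, F]
r6 m[φ1→H] = [T, T]
r6 m[φ2→J] = [T, F]
r6 m[φ2→H] = [T, T]
r6 m[φ3→E] = [F, T]
r6 m[φ3→J] = [T, T]
r6 m[φ4→E] = [T, T]
r6 m[φ4→M] = [F, T]
r6 m[φ5→S] = [T, F]
r6 m[φ5→J] = [T, T]
r6 m[φ6→E] = [F, T]
r6 m[φ6→P] = [T, T]
r6 m[φ7→M] = [T, T]
r6 m[φ7→Q] = [F, T]
r6 m[φ8→J] = [T, T]
r6 m[L→φ0] = [T, T]
r6 m[S→φ5] = [T, T]
r6 m[E→φ3] = [F, T]
r6 m[E→φ4] = [F, T]
r6 m[E→φ6] = [F, T]
r6 m[M→φ4] = [T, T]
r6 m[M→φ7] = [F, T]
r6 m[K→φ1] = [T, T]
r6 m[J→φ2] = [T, T]
r6 m[J→φ3] = [T, F]
r6 m[J→φ5] = [T, F]
r6 m[J→φ8] = [T, F]
r6 m[Q→φ7] = [T, T]
r6 m[H→φ0] = [T, T]
r6 m[H→φ1] = [F, T]
r6 m[H→φ2] = [F, T]
r6 m[P→φ6] = [T, T]
r7 m[φ0→L] = [F, T]
r7 m[φ0→H] = [F, T]
r7 m[φ1→K] = [T, F]
r7 m[φ1→H] = [T, T]
r7 m[φ2→J] = [T, F]
r7 m[φ2→H] = [T, T]
r7 m[φ3→E] = [F, T]
r7 m[φ3→J] = [T, T]
r7 m[φ4→E] = [T, T]
r7 m[φ4→M] = [F, T]
r7 m[φ5→S] = [T, F]
r7 m[φ5→J] = [T, T]
r7 m[φ6→E] = [F, T]
r7 m[φ6→P] = [T, T]
r7 m[φ7→M] = [T, T]
r7 m[φ7→Q] = [F, T]
r7 m[φ8→J] = [T, T]
r7 m[L→φ0] = [T, T]
r7 m[S→φ5] = [T, T]
r7 m[E→φ3] = [F, T]
r7 m[E→φ4] = [F, T]
r7 m[E→φ6] = [F, T]
r7 m[M→φ4] = [T, T]
r7 m[M→φ7] = [F, T]
r7 m[K→φ1] = [T, T]
r7 m[J→φ2] = [T, T]
r7 m[J→φ3] = [T, F]
r7 m[J→φ5] = [T, F]
r7 m[J→φ8] = [T, F]
r7 m[Q→φ7] = [T, T]
r7 m[H→φ0] = [T, T]
r7 m[H→φ1] = [F, T]
r7 m[H→φ2] = [F, T]
r7 m[P→φ6] = [T, T]
fixed point reached at round 7
b[J] = ⊗ incoming = [T, F]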